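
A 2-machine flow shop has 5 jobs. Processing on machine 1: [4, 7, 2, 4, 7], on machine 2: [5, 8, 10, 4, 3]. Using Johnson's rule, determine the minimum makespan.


Apply Johnson's rule:
  Group 1 (a <= b): [(3, 2, 10), (1, 4, 5), (4, 4, 4), (2, 7, 8)]
  Group 2 (a > b): [(5, 7, 3)]
Optimal job order: [3, 1, 4, 2, 5]
Schedule:
  Job 3: M1 done at 2, M2 done at 12
  Job 1: M1 done at 6, M2 done at 17
  Job 4: M1 done at 10, M2 done at 21
  Job 2: M1 done at 17, M2 done at 29
  Job 5: M1 done at 24, M2 done at 32
Makespan = 32

32


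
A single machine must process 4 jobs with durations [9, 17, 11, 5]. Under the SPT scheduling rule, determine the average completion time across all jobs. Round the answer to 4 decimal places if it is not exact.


Sort jobs by processing time (SPT order): [5, 9, 11, 17]
Compute completion times sequentially:
  Job 1: processing = 5, completes at 5
  Job 2: processing = 9, completes at 14
  Job 3: processing = 11, completes at 25
  Job 4: processing = 17, completes at 42
Sum of completion times = 86
Average completion time = 86/4 = 21.5

21.5


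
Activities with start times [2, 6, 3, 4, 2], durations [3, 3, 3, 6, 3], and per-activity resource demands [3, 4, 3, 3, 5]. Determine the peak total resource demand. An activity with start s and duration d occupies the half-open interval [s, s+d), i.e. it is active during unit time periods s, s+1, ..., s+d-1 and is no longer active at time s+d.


Each activity i is active on [start_i, start_i + duration_i).
Compute total resource usage per time slot:
  t=0: active resources = [], total = 0
  t=1: active resources = [], total = 0
  t=2: active resources = [3, 5], total = 8
  t=3: active resources = [3, 3, 5], total = 11
  t=4: active resources = [3, 3, 3, 5], total = 14
  t=5: active resources = [3, 3], total = 6
  t=6: active resources = [4, 3], total = 7
  t=7: active resources = [4, 3], total = 7
  t=8: active resources = [4, 3], total = 7
  t=9: active resources = [3], total = 3
Peak resource demand = 14

14


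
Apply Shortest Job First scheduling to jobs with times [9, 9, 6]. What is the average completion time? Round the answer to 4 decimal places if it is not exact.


SJF order (ascending): [6, 9, 9]
Completion times:
  Job 1: burst=6, C=6
  Job 2: burst=9, C=15
  Job 3: burst=9, C=24
Average completion = 45/3 = 15.0

15.0


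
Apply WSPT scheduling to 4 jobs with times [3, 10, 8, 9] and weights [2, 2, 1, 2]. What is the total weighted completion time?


Compute p/w ratios and sort ascending (WSPT): [(3, 2), (9, 2), (10, 2), (8, 1)]
Compute weighted completion times:
  Job (p=3,w=2): C=3, w*C=2*3=6
  Job (p=9,w=2): C=12, w*C=2*12=24
  Job (p=10,w=2): C=22, w*C=2*22=44
  Job (p=8,w=1): C=30, w*C=1*30=30
Total weighted completion time = 104

104


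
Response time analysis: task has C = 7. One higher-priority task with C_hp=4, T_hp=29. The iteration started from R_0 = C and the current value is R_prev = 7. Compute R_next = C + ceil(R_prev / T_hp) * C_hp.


R_next = C + ceil(R_prev / T_hp) * C_hp
ceil(7 / 29) = ceil(0.2414) = 1
Interference = 1 * 4 = 4
R_next = 7 + 4 = 11

11


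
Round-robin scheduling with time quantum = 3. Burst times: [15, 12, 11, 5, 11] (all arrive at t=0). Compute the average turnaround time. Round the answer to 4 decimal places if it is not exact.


Time quantum = 3
Execution trace:
  J1 runs 3 units, time = 3
  J2 runs 3 units, time = 6
  J3 runs 3 units, time = 9
  J4 runs 3 units, time = 12
  J5 runs 3 units, time = 15
  J1 runs 3 units, time = 18
  J2 runs 3 units, time = 21
  J3 runs 3 units, time = 24
  J4 runs 2 units, time = 26
  J5 runs 3 units, time = 29
  J1 runs 3 units, time = 32
  J2 runs 3 units, time = 35
  J3 runs 3 units, time = 38
  J5 runs 3 units, time = 41
  J1 runs 3 units, time = 44
  J2 runs 3 units, time = 47
  J3 runs 2 units, time = 49
  J5 runs 2 units, time = 51
  J1 runs 3 units, time = 54
Finish times: [54, 47, 49, 26, 51]
Average turnaround = 227/5 = 45.4

45.4


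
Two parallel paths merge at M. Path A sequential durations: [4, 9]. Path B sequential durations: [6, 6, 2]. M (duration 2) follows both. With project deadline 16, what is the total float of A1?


Forward pass: ES(A1) = sum of predecessors on chain A = 0
EF = ES + duration = 0 + 4 = 4
Backward pass: LF(M) = deadline = 16; LS(M) = 16 - 2 = 14
LF(A1) = LS(M) - sum(successors on chain A) = 14 - 9 = 5
LS = LF - duration = 5 - 4 = 1
Total float = LS - ES = 1 - 0 = 1

1


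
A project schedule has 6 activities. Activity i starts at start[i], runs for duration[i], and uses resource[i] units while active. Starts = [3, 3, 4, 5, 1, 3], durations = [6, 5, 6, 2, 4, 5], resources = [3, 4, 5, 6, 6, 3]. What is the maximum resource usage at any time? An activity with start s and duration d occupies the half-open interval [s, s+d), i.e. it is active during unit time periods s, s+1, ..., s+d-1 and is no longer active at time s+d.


Each activity i is active on [start_i, start_i + duration_i).
Compute total resource usage per time slot:
  t=0: active resources = [], total = 0
  t=1: active resources = [6], total = 6
  t=2: active resources = [6], total = 6
  t=3: active resources = [3, 4, 6, 3], total = 16
  t=4: active resources = [3, 4, 5, 6, 3], total = 21
  t=5: active resources = [3, 4, 5, 6, 3], total = 21
  t=6: active resources = [3, 4, 5, 6, 3], total = 21
  t=7: active resources = [3, 4, 5, 3], total = 15
  t=8: active resources = [3, 5], total = 8
  t=9: active resources = [5], total = 5
Peak resource demand = 21

21


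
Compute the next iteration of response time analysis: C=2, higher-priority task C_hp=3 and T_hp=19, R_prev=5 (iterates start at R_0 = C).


R_next = C + ceil(R_prev / T_hp) * C_hp
ceil(5 / 19) = ceil(0.2632) = 1
Interference = 1 * 3 = 3
R_next = 2 + 3 = 5
R_next = R_prev, so the iteration has converged (response time = 5).

5


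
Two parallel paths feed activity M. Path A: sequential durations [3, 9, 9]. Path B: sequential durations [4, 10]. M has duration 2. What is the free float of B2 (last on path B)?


ES(B2) = sum of predecessors on chain B = 4
EF(B2) = ES + duration = 4 + 10 = 14
Successor of B2 is M. ES(M) = max(sum(A), sum(B)) = max(21, 14) = 21
Free float = ES(successor) - EF(current) = 21 - 14 = 7

7


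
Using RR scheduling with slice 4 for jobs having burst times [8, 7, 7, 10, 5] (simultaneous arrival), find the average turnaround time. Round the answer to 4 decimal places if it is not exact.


Time quantum = 4
Execution trace:
  J1 runs 4 units, time = 4
  J2 runs 4 units, time = 8
  J3 runs 4 units, time = 12
  J4 runs 4 units, time = 16
  J5 runs 4 units, time = 20
  J1 runs 4 units, time = 24
  J2 runs 3 units, time = 27
  J3 runs 3 units, time = 30
  J4 runs 4 units, time = 34
  J5 runs 1 units, time = 35
  J4 runs 2 units, time = 37
Finish times: [24, 27, 30, 37, 35]
Average turnaround = 153/5 = 30.6

30.6


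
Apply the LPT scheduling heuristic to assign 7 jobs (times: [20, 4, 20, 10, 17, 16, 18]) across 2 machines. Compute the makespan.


Sort jobs in decreasing order (LPT): [20, 20, 18, 17, 16, 10, 4]
Assign each job to the least loaded machine:
  Machine 1: jobs [20, 18, 10, 4], load = 52
  Machine 2: jobs [20, 17, 16], load = 53
Makespan = max load = 53

53


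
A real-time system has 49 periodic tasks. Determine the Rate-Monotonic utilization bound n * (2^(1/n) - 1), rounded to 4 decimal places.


Compute 2^(1/49) = 1.0142463870
Subtract 1: 1.0142463870 - 1 = 0.0142463870
Multiply by n: 49 * 0.0142463870 = 0.6980729630
Round to 4 dp: 0.6981

0.6981


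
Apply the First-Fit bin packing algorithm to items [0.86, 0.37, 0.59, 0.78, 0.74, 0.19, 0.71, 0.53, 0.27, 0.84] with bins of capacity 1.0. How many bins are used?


Place items sequentially using First-Fit:
  Item 0.86 -> new Bin 1
  Item 0.37 -> new Bin 2
  Item 0.59 -> Bin 2 (now 0.96)
  Item 0.78 -> new Bin 3
  Item 0.74 -> new Bin 4
  Item 0.19 -> Bin 3 (now 0.97)
  Item 0.71 -> new Bin 5
  Item 0.53 -> new Bin 6
  Item 0.27 -> Bin 5 (now 0.98)
  Item 0.84 -> new Bin 7
Total bins used = 7

7


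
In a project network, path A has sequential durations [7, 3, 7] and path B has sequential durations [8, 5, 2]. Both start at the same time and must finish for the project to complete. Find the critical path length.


Path A total = 7 + 3 + 7 = 17
Path B total = 8 + 5 + 2 = 15
Critical path = longest path = max(17, 15) = 17

17


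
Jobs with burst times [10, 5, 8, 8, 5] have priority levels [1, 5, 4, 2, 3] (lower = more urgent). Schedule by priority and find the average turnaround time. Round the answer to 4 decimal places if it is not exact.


Sort by priority (ascending = highest first):
Order: [(1, 10), (2, 8), (3, 5), (4, 8), (5, 5)]
Completion times:
  Priority 1, burst=10, C=10
  Priority 2, burst=8, C=18
  Priority 3, burst=5, C=23
  Priority 4, burst=8, C=31
  Priority 5, burst=5, C=36
Average turnaround = 118/5 = 23.6

23.6


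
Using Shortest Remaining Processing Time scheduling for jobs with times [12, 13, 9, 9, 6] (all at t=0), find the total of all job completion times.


Since all jobs arrive at t=0, SRPT equals SPT ordering.
SPT order: [6, 9, 9, 12, 13]
Completion times:
  Job 1: p=6, C=6
  Job 2: p=9, C=15
  Job 3: p=9, C=24
  Job 4: p=12, C=36
  Job 5: p=13, C=49
Total completion time = 6 + 15 + 24 + 36 + 49 = 130

130


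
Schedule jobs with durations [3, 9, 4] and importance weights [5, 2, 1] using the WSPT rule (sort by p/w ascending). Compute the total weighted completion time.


Compute p/w ratios and sort ascending (WSPT): [(3, 5), (4, 1), (9, 2)]
Compute weighted completion times:
  Job (p=3,w=5): C=3, w*C=5*3=15
  Job (p=4,w=1): C=7, w*C=1*7=7
  Job (p=9,w=2): C=16, w*C=2*16=32
Total weighted completion time = 54

54


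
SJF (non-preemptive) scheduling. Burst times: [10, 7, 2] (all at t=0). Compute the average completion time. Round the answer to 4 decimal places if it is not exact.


SJF order (ascending): [2, 7, 10]
Completion times:
  Job 1: burst=2, C=2
  Job 2: burst=7, C=9
  Job 3: burst=10, C=19
Average completion = 30/3 = 10.0

10.0


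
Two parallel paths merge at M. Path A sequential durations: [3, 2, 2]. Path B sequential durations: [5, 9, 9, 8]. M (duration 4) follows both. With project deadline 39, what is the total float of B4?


Forward pass: ES(B4) = sum of predecessors on chain B = 23
EF = ES + duration = 23 + 8 = 31
Backward pass: LF(M) = deadline = 39; LS(M) = 39 - 4 = 35
LF(B4) = LS(M) - sum(successors on chain B) = 35 - 0 = 35
LS = LF - duration = 35 - 8 = 27
Total float = LS - ES = 27 - 23 = 4

4


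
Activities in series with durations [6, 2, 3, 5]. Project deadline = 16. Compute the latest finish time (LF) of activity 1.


LF(activity 1) = deadline - sum of successor durations
Successors: activities 2 through 4 with durations [2, 3, 5]
Sum of successor durations = 10
LF = 16 - 10 = 6

6


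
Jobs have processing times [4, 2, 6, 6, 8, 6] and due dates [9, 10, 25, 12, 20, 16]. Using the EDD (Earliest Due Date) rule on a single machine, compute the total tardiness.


Sort by due date (EDD order): [(4, 9), (2, 10), (6, 12), (6, 16), (8, 20), (6, 25)]
Compute completion times and tardiness:
  Job 1: p=4, d=9, C=4, tardiness=max(0,4-9)=0
  Job 2: p=2, d=10, C=6, tardiness=max(0,6-10)=0
  Job 3: p=6, d=12, C=12, tardiness=max(0,12-12)=0
  Job 4: p=6, d=16, C=18, tardiness=max(0,18-16)=2
  Job 5: p=8, d=20, C=26, tardiness=max(0,26-20)=6
  Job 6: p=6, d=25, C=32, tardiness=max(0,32-25)=7
Total tardiness = 15

15


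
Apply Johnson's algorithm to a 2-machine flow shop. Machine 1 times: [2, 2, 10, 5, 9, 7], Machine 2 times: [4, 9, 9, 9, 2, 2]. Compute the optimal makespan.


Apply Johnson's rule:
  Group 1 (a <= b): [(1, 2, 4), (2, 2, 9), (4, 5, 9)]
  Group 2 (a > b): [(3, 10, 9), (5, 9, 2), (6, 7, 2)]
Optimal job order: [1, 2, 4, 3, 5, 6]
Schedule:
  Job 1: M1 done at 2, M2 done at 6
  Job 2: M1 done at 4, M2 done at 15
  Job 4: M1 done at 9, M2 done at 24
  Job 3: M1 done at 19, M2 done at 33
  Job 5: M1 done at 28, M2 done at 35
  Job 6: M1 done at 35, M2 done at 37
Makespan = 37

37


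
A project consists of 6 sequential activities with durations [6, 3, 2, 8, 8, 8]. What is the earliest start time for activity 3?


Activity 3 starts after activities 1 through 2 complete.
Predecessor durations: [6, 3]
ES = 6 + 3 = 9

9


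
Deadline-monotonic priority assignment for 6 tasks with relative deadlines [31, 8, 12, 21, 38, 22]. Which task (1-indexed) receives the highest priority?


Sort tasks by relative deadline (ascending):
  Task 2: deadline = 8
  Task 3: deadline = 12
  Task 4: deadline = 21
  Task 6: deadline = 22
  Task 1: deadline = 31
  Task 5: deadline = 38
Priority order (highest first): [2, 3, 4, 6, 1, 5]
Highest priority task = 2

2


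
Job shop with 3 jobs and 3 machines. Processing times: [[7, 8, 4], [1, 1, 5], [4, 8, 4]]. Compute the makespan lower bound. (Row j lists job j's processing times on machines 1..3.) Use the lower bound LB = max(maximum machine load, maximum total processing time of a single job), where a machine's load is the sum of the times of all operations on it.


Machine loads:
  Machine 1: 7 + 1 + 4 = 12
  Machine 2: 8 + 1 + 8 = 17
  Machine 3: 4 + 5 + 4 = 13
Max machine load = 17
Job totals:
  Job 1: 19
  Job 2: 7
  Job 3: 16
Max job total = 19
Lower bound = max(17, 19) = 19

19


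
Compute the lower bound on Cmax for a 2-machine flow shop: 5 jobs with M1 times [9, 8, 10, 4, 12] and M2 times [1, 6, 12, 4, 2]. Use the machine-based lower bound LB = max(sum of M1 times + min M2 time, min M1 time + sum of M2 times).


LB1 = sum(M1 times) + min(M2 times) = 43 + 1 = 44
LB2 = min(M1 times) + sum(M2 times) = 4 + 25 = 29
Lower bound = max(LB1, LB2) = max(44, 29) = 44

44


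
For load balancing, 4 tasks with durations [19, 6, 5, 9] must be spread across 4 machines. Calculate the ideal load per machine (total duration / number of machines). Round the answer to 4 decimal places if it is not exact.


Total processing time = 19 + 6 + 5 + 9 = 39
Number of machines = 4
Ideal balanced load = 39 / 4 = 9.75

9.75


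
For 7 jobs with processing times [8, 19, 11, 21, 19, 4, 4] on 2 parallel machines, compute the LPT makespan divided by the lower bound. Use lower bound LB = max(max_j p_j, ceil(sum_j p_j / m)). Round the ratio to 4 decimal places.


LPT order: [21, 19, 19, 11, 8, 4, 4]
Machine loads after assignment: [44, 42]
LPT makespan = 44
Lower bound = max(max_job, ceil(total/2)) = max(21, 43) = 43
Ratio = 44 / 43 = 1.0233

1.0233


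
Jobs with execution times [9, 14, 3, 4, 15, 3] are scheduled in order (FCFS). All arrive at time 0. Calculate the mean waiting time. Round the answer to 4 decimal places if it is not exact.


FCFS order (as given): [9, 14, 3, 4, 15, 3]
Waiting times:
  Job 1: wait = 0
  Job 2: wait = 9
  Job 3: wait = 23
  Job 4: wait = 26
  Job 5: wait = 30
  Job 6: wait = 45
Sum of waiting times = 133
Average waiting time = 133/6 = 22.1667

22.1667


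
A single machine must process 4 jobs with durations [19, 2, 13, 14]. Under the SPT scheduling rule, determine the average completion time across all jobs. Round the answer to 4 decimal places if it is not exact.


Sort jobs by processing time (SPT order): [2, 13, 14, 19]
Compute completion times sequentially:
  Job 1: processing = 2, completes at 2
  Job 2: processing = 13, completes at 15
  Job 3: processing = 14, completes at 29
  Job 4: processing = 19, completes at 48
Sum of completion times = 94
Average completion time = 94/4 = 23.5

23.5


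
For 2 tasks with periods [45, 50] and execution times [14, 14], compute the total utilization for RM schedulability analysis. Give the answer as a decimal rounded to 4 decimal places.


Compute individual utilizations (exact fractions):
  Task 1: C/T = 14/45 (approx. 0.3111)
  Task 2: C/T = 14/50 = 7/25 (approx. 0.28)
Total utilization U = 14/45 + 7/25 = 133/225
Rounded to 4 decimal places: U = 0.5911
RM (Liu & Layland) bound for 2 tasks = 0.828427; compare with U = 133/225 (approx. 0.591111)
U <= bound, so schedulable by RM sufficient condition.

0.5911


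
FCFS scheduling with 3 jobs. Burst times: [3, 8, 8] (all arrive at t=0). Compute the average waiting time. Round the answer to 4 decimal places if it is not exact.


FCFS order (as given): [3, 8, 8]
Waiting times:
  Job 1: wait = 0
  Job 2: wait = 3
  Job 3: wait = 11
Sum of waiting times = 14
Average waiting time = 14/3 = 4.6667

4.6667


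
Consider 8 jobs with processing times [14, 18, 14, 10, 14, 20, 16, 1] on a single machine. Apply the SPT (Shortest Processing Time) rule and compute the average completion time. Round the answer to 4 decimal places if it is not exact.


Sort jobs by processing time (SPT order): [1, 10, 14, 14, 14, 16, 18, 20]
Compute completion times sequentially:
  Job 1: processing = 1, completes at 1
  Job 2: processing = 10, completes at 11
  Job 3: processing = 14, completes at 25
  Job 4: processing = 14, completes at 39
  Job 5: processing = 14, completes at 53
  Job 6: processing = 16, completes at 69
  Job 7: processing = 18, completes at 87
  Job 8: processing = 20, completes at 107
Sum of completion times = 392
Average completion time = 392/8 = 49.0

49.0


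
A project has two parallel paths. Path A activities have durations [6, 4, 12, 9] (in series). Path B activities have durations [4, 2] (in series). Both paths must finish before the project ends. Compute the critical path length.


Path A total = 6 + 4 + 12 + 9 = 31
Path B total = 4 + 2 = 6
Critical path = longest path = max(31, 6) = 31

31


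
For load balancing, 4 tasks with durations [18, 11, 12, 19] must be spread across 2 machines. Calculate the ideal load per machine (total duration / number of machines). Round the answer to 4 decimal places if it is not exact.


Total processing time = 18 + 11 + 12 + 19 = 60
Number of machines = 2
Ideal balanced load = 60 / 2 = 30.0

30.0


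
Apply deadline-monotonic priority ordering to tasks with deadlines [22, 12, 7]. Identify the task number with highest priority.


Sort tasks by relative deadline (ascending):
  Task 3: deadline = 7
  Task 2: deadline = 12
  Task 1: deadline = 22
Priority order (highest first): [3, 2, 1]
Highest priority task = 3

3


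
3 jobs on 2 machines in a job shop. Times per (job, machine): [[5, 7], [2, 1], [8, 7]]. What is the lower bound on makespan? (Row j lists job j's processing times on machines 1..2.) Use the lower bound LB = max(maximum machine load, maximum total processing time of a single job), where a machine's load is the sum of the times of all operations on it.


Machine loads:
  Machine 1: 5 + 2 + 8 = 15
  Machine 2: 7 + 1 + 7 = 15
Max machine load = 15
Job totals:
  Job 1: 12
  Job 2: 3
  Job 3: 15
Max job total = 15
Lower bound = max(15, 15) = 15

15


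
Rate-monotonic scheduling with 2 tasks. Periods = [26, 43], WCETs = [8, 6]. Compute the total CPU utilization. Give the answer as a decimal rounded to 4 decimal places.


Compute individual utilizations (exact fractions):
  Task 1: C/T = 8/26 = 4/13 (approx. 0.3077)
  Task 2: C/T = 6/43 (approx. 0.1395)
Total utilization U = 4/13 + 6/43 = 250/559
Rounded to 4 decimal places: U = 0.4472
RM (Liu & Layland) bound for 2 tasks = 0.828427; compare with U = 250/559 (approx. 0.447227)
U <= bound, so schedulable by RM sufficient condition.

0.4472


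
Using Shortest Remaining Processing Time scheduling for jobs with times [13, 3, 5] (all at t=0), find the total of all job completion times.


Since all jobs arrive at t=0, SRPT equals SPT ordering.
SPT order: [3, 5, 13]
Completion times:
  Job 1: p=3, C=3
  Job 2: p=5, C=8
  Job 3: p=13, C=21
Total completion time = 3 + 8 + 21 = 32

32


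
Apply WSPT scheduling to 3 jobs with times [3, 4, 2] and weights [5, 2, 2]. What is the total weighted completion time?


Compute p/w ratios and sort ascending (WSPT): [(3, 5), (2, 2), (4, 2)]
Compute weighted completion times:
  Job (p=3,w=5): C=3, w*C=5*3=15
  Job (p=2,w=2): C=5, w*C=2*5=10
  Job (p=4,w=2): C=9, w*C=2*9=18
Total weighted completion time = 43

43


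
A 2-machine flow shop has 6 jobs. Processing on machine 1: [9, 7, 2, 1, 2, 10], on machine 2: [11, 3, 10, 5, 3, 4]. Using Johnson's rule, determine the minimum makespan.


Apply Johnson's rule:
  Group 1 (a <= b): [(4, 1, 5), (3, 2, 10), (5, 2, 3), (1, 9, 11)]
  Group 2 (a > b): [(6, 10, 4), (2, 7, 3)]
Optimal job order: [4, 3, 5, 1, 6, 2]
Schedule:
  Job 4: M1 done at 1, M2 done at 6
  Job 3: M1 done at 3, M2 done at 16
  Job 5: M1 done at 5, M2 done at 19
  Job 1: M1 done at 14, M2 done at 30
  Job 6: M1 done at 24, M2 done at 34
  Job 2: M1 done at 31, M2 done at 37
Makespan = 37

37


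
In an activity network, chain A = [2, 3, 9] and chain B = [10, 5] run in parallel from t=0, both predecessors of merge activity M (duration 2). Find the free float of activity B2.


ES(B2) = sum of predecessors on chain B = 10
EF(B2) = ES + duration = 10 + 5 = 15
Successor of B2 is M. ES(M) = max(sum(A), sum(B)) = max(14, 15) = 15
Free float = ES(successor) - EF(current) = 15 - 15 = 0

0


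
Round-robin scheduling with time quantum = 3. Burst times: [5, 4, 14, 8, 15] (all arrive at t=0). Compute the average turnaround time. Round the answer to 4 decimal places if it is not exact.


Time quantum = 3
Execution trace:
  J1 runs 3 units, time = 3
  J2 runs 3 units, time = 6
  J3 runs 3 units, time = 9
  J4 runs 3 units, time = 12
  J5 runs 3 units, time = 15
  J1 runs 2 units, time = 17
  J2 runs 1 units, time = 18
  J3 runs 3 units, time = 21
  J4 runs 3 units, time = 24
  J5 runs 3 units, time = 27
  J3 runs 3 units, time = 30
  J4 runs 2 units, time = 32
  J5 runs 3 units, time = 35
  J3 runs 3 units, time = 38
  J5 runs 3 units, time = 41
  J3 runs 2 units, time = 43
  J5 runs 3 units, time = 46
Finish times: [17, 18, 43, 32, 46]
Average turnaround = 156/5 = 31.2

31.2


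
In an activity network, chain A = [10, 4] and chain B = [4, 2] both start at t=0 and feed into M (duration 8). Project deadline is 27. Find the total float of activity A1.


Forward pass: ES(A1) = sum of predecessors on chain A = 0
EF = ES + duration = 0 + 10 = 10
Backward pass: LF(M) = deadline = 27; LS(M) = 27 - 8 = 19
LF(A1) = LS(M) - sum(successors on chain A) = 19 - 4 = 15
LS = LF - duration = 15 - 10 = 5
Total float = LS - ES = 5 - 0 = 5

5


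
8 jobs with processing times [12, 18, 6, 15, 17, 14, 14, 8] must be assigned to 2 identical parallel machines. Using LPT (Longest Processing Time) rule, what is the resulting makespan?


Sort jobs in decreasing order (LPT): [18, 17, 15, 14, 14, 12, 8, 6]
Assign each job to the least loaded machine:
  Machine 1: jobs [18, 14, 14, 6], load = 52
  Machine 2: jobs [17, 15, 12, 8], load = 52
Makespan = max load = 52

52


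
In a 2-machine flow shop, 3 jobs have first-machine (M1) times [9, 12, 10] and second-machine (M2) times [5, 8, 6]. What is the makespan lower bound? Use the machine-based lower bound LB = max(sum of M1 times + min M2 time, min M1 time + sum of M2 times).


LB1 = sum(M1 times) + min(M2 times) = 31 + 5 = 36
LB2 = min(M1 times) + sum(M2 times) = 9 + 19 = 28
Lower bound = max(LB1, LB2) = max(36, 28) = 36

36


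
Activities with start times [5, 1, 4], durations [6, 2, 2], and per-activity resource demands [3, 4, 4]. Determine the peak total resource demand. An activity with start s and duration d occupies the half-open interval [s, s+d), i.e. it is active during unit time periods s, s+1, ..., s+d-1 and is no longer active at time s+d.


Each activity i is active on [start_i, start_i + duration_i).
Compute total resource usage per time slot:
  t=0: active resources = [], total = 0
  t=1: active resources = [4], total = 4
  t=2: active resources = [4], total = 4
  t=3: active resources = [], total = 0
  t=4: active resources = [4], total = 4
  t=5: active resources = [3, 4], total = 7
  t=6: active resources = [3], total = 3
  t=7: active resources = [3], total = 3
  t=8: active resources = [3], total = 3
  t=9: active resources = [3], total = 3
  t=10: active resources = [3], total = 3
Peak resource demand = 7

7


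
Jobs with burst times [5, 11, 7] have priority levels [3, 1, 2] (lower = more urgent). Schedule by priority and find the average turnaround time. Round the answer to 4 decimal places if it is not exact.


Sort by priority (ascending = highest first):
Order: [(1, 11), (2, 7), (3, 5)]
Completion times:
  Priority 1, burst=11, C=11
  Priority 2, burst=7, C=18
  Priority 3, burst=5, C=23
Average turnaround = 52/3 = 17.3333

17.3333


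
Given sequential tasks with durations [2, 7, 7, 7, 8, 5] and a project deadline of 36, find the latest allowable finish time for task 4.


LF(activity 4) = deadline - sum of successor durations
Successors: activities 5 through 6 with durations [8, 5]
Sum of successor durations = 13
LF = 36 - 13 = 23

23


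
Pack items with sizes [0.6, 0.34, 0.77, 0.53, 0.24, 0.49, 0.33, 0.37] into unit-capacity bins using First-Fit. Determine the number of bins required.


Place items sequentially using First-Fit:
  Item 0.6 -> new Bin 1
  Item 0.34 -> Bin 1 (now 0.94)
  Item 0.77 -> new Bin 2
  Item 0.53 -> new Bin 3
  Item 0.24 -> Bin 3 (now 0.77)
  Item 0.49 -> new Bin 4
  Item 0.33 -> Bin 4 (now 0.82)
  Item 0.37 -> new Bin 5
Total bins used = 5

5


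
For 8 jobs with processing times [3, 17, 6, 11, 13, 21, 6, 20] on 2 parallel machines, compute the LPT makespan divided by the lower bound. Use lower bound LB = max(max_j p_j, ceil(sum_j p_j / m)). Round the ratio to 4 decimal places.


LPT order: [21, 20, 17, 13, 11, 6, 6, 3]
Machine loads after assignment: [48, 49]
LPT makespan = 49
Lower bound = max(max_job, ceil(total/2)) = max(21, 49) = 49
Ratio = 49 / 49 = 1.0

1.0


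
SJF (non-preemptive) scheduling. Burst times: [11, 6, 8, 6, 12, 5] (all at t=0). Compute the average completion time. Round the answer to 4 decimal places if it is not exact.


SJF order (ascending): [5, 6, 6, 8, 11, 12]
Completion times:
  Job 1: burst=5, C=5
  Job 2: burst=6, C=11
  Job 3: burst=6, C=17
  Job 4: burst=8, C=25
  Job 5: burst=11, C=36
  Job 6: burst=12, C=48
Average completion = 142/6 = 23.6667

23.6667


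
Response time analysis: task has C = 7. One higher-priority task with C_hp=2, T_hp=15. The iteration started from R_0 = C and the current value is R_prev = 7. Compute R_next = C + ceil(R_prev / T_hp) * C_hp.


R_next = C + ceil(R_prev / T_hp) * C_hp
ceil(7 / 15) = ceil(0.4667) = 1
Interference = 1 * 2 = 2
R_next = 7 + 2 = 9

9


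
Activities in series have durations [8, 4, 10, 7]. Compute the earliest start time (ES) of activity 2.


Activity 2 starts after activities 1 through 1 complete.
Predecessor durations: [8]
ES = 8 = 8

8


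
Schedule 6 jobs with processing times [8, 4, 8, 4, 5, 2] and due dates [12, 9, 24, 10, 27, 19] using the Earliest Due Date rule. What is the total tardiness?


Sort by due date (EDD order): [(4, 9), (4, 10), (8, 12), (2, 19), (8, 24), (5, 27)]
Compute completion times and tardiness:
  Job 1: p=4, d=9, C=4, tardiness=max(0,4-9)=0
  Job 2: p=4, d=10, C=8, tardiness=max(0,8-10)=0
  Job 3: p=8, d=12, C=16, tardiness=max(0,16-12)=4
  Job 4: p=2, d=19, C=18, tardiness=max(0,18-19)=0
  Job 5: p=8, d=24, C=26, tardiness=max(0,26-24)=2
  Job 6: p=5, d=27, C=31, tardiness=max(0,31-27)=4
Total tardiness = 10

10


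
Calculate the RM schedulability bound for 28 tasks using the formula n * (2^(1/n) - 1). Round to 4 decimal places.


Compute 2^(1/28) = 1.0250642120
Subtract 1: 1.0250642120 - 1 = 0.0250642120
Multiply by n: 28 * 0.0250642120 = 0.7017979360
Round to 4 dp: 0.7018

0.7018


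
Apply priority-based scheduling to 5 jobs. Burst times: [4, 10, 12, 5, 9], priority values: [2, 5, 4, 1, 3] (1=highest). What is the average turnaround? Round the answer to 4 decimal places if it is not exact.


Sort by priority (ascending = highest first):
Order: [(1, 5), (2, 4), (3, 9), (4, 12), (5, 10)]
Completion times:
  Priority 1, burst=5, C=5
  Priority 2, burst=4, C=9
  Priority 3, burst=9, C=18
  Priority 4, burst=12, C=30
  Priority 5, burst=10, C=40
Average turnaround = 102/5 = 20.4

20.4


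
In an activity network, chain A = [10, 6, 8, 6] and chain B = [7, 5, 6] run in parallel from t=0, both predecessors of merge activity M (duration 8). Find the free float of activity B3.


ES(B3) = sum of predecessors on chain B = 12
EF(B3) = ES + duration = 12 + 6 = 18
Successor of B3 is M. ES(M) = max(sum(A), sum(B)) = max(30, 18) = 30
Free float = ES(successor) - EF(current) = 30 - 18 = 12

12


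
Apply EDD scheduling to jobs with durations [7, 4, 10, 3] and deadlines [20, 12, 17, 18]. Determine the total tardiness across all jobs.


Sort by due date (EDD order): [(4, 12), (10, 17), (3, 18), (7, 20)]
Compute completion times and tardiness:
  Job 1: p=4, d=12, C=4, tardiness=max(0,4-12)=0
  Job 2: p=10, d=17, C=14, tardiness=max(0,14-17)=0
  Job 3: p=3, d=18, C=17, tardiness=max(0,17-18)=0
  Job 4: p=7, d=20, C=24, tardiness=max(0,24-20)=4
Total tardiness = 4

4


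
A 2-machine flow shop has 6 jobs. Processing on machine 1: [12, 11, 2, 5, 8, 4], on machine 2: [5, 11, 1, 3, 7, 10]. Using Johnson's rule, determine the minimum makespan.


Apply Johnson's rule:
  Group 1 (a <= b): [(6, 4, 10), (2, 11, 11)]
  Group 2 (a > b): [(5, 8, 7), (1, 12, 5), (4, 5, 3), (3, 2, 1)]
Optimal job order: [6, 2, 5, 1, 4, 3]
Schedule:
  Job 6: M1 done at 4, M2 done at 14
  Job 2: M1 done at 15, M2 done at 26
  Job 5: M1 done at 23, M2 done at 33
  Job 1: M1 done at 35, M2 done at 40
  Job 4: M1 done at 40, M2 done at 43
  Job 3: M1 done at 42, M2 done at 44
Makespan = 44

44


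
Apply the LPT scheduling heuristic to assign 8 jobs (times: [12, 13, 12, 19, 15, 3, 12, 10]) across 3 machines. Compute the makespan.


Sort jobs in decreasing order (LPT): [19, 15, 13, 12, 12, 12, 10, 3]
Assign each job to the least loaded machine:
  Machine 1: jobs [19, 12], load = 31
  Machine 2: jobs [15, 12, 3], load = 30
  Machine 3: jobs [13, 12, 10], load = 35
Makespan = max load = 35

35


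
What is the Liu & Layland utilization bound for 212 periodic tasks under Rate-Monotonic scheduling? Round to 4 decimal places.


Compute 2^(1/212) = 1.0032749130
Subtract 1: 1.0032749130 - 1 = 0.0032749130
Multiply by n: 212 * 0.0032749130 = 0.6942815560
Round to 4 dp: 0.6943

0.6943


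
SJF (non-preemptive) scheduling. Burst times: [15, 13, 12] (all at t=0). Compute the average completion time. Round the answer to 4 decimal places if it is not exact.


SJF order (ascending): [12, 13, 15]
Completion times:
  Job 1: burst=12, C=12
  Job 2: burst=13, C=25
  Job 3: burst=15, C=40
Average completion = 77/3 = 25.6667

25.6667


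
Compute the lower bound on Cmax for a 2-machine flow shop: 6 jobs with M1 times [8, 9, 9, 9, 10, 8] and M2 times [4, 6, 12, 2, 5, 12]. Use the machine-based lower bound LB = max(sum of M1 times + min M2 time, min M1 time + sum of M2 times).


LB1 = sum(M1 times) + min(M2 times) = 53 + 2 = 55
LB2 = min(M1 times) + sum(M2 times) = 8 + 41 = 49
Lower bound = max(LB1, LB2) = max(55, 49) = 55

55


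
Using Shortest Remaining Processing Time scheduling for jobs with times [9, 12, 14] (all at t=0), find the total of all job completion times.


Since all jobs arrive at t=0, SRPT equals SPT ordering.
SPT order: [9, 12, 14]
Completion times:
  Job 1: p=9, C=9
  Job 2: p=12, C=21
  Job 3: p=14, C=35
Total completion time = 9 + 21 + 35 = 65

65


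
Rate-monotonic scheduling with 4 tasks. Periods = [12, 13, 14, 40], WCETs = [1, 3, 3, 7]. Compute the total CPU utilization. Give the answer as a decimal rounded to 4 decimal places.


Compute individual utilizations (exact fractions):
  Task 1: C/T = 1/12 (approx. 0.0833)
  Task 2: C/T = 3/13 (approx. 0.2308)
  Task 3: C/T = 3/14 (approx. 0.2143)
  Task 4: C/T = 7/40 (approx. 0.175)
Total utilization U = 1/12 + 3/13 + 3/14 + 7/40 = 7681/10920
Rounded to 4 decimal places: U = 0.7034
RM (Liu & Layland) bound for 4 tasks = 0.756828; compare with U = 7681/10920 (approx. 0.703388)
U <= bound, so schedulable by RM sufficient condition.

0.7034


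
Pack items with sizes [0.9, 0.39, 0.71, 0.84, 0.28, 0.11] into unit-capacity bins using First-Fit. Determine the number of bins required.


Place items sequentially using First-Fit:
  Item 0.9 -> new Bin 1
  Item 0.39 -> new Bin 2
  Item 0.71 -> new Bin 3
  Item 0.84 -> new Bin 4
  Item 0.28 -> Bin 2 (now 0.67)
  Item 0.11 -> Bin 2 (now 0.78)
Total bins used = 4

4


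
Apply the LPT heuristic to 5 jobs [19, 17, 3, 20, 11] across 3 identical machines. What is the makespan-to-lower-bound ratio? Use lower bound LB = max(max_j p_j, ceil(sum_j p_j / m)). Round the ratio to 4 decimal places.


LPT order: [20, 19, 17, 11, 3]
Machine loads after assignment: [20, 22, 28]
LPT makespan = 28
Lower bound = max(max_job, ceil(total/3)) = max(20, 24) = 24
Ratio = 28 / 24 = 1.1667

1.1667


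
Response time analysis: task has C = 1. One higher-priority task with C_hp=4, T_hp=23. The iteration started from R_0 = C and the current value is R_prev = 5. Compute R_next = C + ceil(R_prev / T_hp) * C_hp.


R_next = C + ceil(R_prev / T_hp) * C_hp
ceil(5 / 23) = ceil(0.2174) = 1
Interference = 1 * 4 = 4
R_next = 1 + 4 = 5
R_next = R_prev, so the iteration has converged (response time = 5).

5


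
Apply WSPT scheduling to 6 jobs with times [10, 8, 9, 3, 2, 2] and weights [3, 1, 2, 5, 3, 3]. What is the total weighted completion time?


Compute p/w ratios and sort ascending (WSPT): [(3, 5), (2, 3), (2, 3), (10, 3), (9, 2), (8, 1)]
Compute weighted completion times:
  Job (p=3,w=5): C=3, w*C=5*3=15
  Job (p=2,w=3): C=5, w*C=3*5=15
  Job (p=2,w=3): C=7, w*C=3*7=21
  Job (p=10,w=3): C=17, w*C=3*17=51
  Job (p=9,w=2): C=26, w*C=2*26=52
  Job (p=8,w=1): C=34, w*C=1*34=34
Total weighted completion time = 188

188


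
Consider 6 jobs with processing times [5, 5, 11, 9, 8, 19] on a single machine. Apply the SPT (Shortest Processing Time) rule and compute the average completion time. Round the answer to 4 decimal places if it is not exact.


Sort jobs by processing time (SPT order): [5, 5, 8, 9, 11, 19]
Compute completion times sequentially:
  Job 1: processing = 5, completes at 5
  Job 2: processing = 5, completes at 10
  Job 3: processing = 8, completes at 18
  Job 4: processing = 9, completes at 27
  Job 5: processing = 11, completes at 38
  Job 6: processing = 19, completes at 57
Sum of completion times = 155
Average completion time = 155/6 = 25.8333

25.8333


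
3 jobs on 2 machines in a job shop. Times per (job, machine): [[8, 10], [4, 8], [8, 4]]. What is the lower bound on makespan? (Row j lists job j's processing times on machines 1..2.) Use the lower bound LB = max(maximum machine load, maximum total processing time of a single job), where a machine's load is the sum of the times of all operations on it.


Machine loads:
  Machine 1: 8 + 4 + 8 = 20
  Machine 2: 10 + 8 + 4 = 22
Max machine load = 22
Job totals:
  Job 1: 18
  Job 2: 12
  Job 3: 12
Max job total = 18
Lower bound = max(22, 18) = 22

22


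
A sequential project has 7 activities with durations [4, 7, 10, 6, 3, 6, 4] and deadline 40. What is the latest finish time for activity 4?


LF(activity 4) = deadline - sum of successor durations
Successors: activities 5 through 7 with durations [3, 6, 4]
Sum of successor durations = 13
LF = 40 - 13 = 27

27


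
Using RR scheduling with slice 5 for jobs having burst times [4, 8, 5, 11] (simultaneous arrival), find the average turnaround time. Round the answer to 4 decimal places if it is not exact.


Time quantum = 5
Execution trace:
  J1 runs 4 units, time = 4
  J2 runs 5 units, time = 9
  J3 runs 5 units, time = 14
  J4 runs 5 units, time = 19
  J2 runs 3 units, time = 22
  J4 runs 5 units, time = 27
  J4 runs 1 units, time = 28
Finish times: [4, 22, 14, 28]
Average turnaround = 68/4 = 17.0

17.0


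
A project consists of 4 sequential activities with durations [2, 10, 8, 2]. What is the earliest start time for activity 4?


Activity 4 starts after activities 1 through 3 complete.
Predecessor durations: [2, 10, 8]
ES = 2 + 10 + 8 = 20

20


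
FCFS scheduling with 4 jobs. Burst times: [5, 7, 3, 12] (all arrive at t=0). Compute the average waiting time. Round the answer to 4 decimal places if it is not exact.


FCFS order (as given): [5, 7, 3, 12]
Waiting times:
  Job 1: wait = 0
  Job 2: wait = 5
  Job 3: wait = 12
  Job 4: wait = 15
Sum of waiting times = 32
Average waiting time = 32/4 = 8.0

8.0


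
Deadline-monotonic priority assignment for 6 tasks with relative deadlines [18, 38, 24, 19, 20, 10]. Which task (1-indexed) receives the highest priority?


Sort tasks by relative deadline (ascending):
  Task 6: deadline = 10
  Task 1: deadline = 18
  Task 4: deadline = 19
  Task 5: deadline = 20
  Task 3: deadline = 24
  Task 2: deadline = 38
Priority order (highest first): [6, 1, 4, 5, 3, 2]
Highest priority task = 6

6


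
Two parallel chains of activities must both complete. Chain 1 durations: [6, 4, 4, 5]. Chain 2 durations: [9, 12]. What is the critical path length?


Path A total = 6 + 4 + 4 + 5 = 19
Path B total = 9 + 12 = 21
Critical path = longest path = max(19, 21) = 21

21


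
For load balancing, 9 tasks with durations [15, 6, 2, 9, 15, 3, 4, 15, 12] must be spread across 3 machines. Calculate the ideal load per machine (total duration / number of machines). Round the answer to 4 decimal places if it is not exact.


Total processing time = 15 + 6 + 2 + 9 + 15 + 3 + 4 + 15 + 12 = 81
Number of machines = 3
Ideal balanced load = 81 / 3 = 27.0

27.0


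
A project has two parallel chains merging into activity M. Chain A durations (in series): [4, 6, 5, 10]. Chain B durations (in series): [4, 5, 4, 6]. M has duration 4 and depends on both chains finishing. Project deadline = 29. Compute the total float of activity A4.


Forward pass: ES(A4) = sum of predecessors on chain A = 15
EF = ES + duration = 15 + 10 = 25
Backward pass: LF(M) = deadline = 29; LS(M) = 29 - 4 = 25
LF(A4) = LS(M) - sum(successors on chain A) = 25 - 0 = 25
LS = LF - duration = 25 - 10 = 15
Total float = LS - ES = 15 - 15 = 0

0


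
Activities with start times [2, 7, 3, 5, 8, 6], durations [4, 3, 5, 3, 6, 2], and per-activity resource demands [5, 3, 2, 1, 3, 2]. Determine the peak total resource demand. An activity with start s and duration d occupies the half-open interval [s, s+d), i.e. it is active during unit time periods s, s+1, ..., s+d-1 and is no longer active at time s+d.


Each activity i is active on [start_i, start_i + duration_i).
Compute total resource usage per time slot:
  t=0: active resources = [], total = 0
  t=1: active resources = [], total = 0
  t=2: active resources = [5], total = 5
  t=3: active resources = [5, 2], total = 7
  t=4: active resources = [5, 2], total = 7
  t=5: active resources = [5, 2, 1], total = 8
  t=6: active resources = [2, 1, 2], total = 5
  t=7: active resources = [3, 2, 1, 2], total = 8
  t=8: active resources = [3, 3], total = 6
  t=9: active resources = [3, 3], total = 6
  t=10: active resources = [3], total = 3
  t=11: active resources = [3], total = 3
  t=12: active resources = [3], total = 3
  t=13: active resources = [3], total = 3
Peak resource demand = 8

8


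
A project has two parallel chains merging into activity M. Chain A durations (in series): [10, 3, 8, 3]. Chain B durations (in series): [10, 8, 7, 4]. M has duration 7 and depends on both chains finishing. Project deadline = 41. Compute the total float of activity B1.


Forward pass: ES(B1) = sum of predecessors on chain B = 0
EF = ES + duration = 0 + 10 = 10
Backward pass: LF(M) = deadline = 41; LS(M) = 41 - 7 = 34
LF(B1) = LS(M) - sum(successors on chain B) = 34 - 19 = 15
LS = LF - duration = 15 - 10 = 5
Total float = LS - ES = 5 - 0 = 5

5


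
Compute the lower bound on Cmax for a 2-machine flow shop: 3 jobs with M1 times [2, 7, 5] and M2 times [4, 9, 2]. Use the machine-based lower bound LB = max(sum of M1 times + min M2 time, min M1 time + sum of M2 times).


LB1 = sum(M1 times) + min(M2 times) = 14 + 2 = 16
LB2 = min(M1 times) + sum(M2 times) = 2 + 15 = 17
Lower bound = max(LB1, LB2) = max(16, 17) = 17

17
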